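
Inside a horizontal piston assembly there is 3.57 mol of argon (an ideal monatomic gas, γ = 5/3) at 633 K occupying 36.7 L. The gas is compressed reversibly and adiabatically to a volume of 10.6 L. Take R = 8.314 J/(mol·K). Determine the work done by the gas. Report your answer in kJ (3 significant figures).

W ≈ -36.3 kJ

Adiabatic: TV^(γ−1) = const with γ = 5/3.
T₂ = T₁ (V₁/V₂)^(γ−1) = 633 × (36.7/10.6)^0.667 = 633 × 2.289 = 1449 K.
W_by = nCᵥ(T₁ − T₂) = (3.57)(12.47)(633 − 1449) = -36316 J.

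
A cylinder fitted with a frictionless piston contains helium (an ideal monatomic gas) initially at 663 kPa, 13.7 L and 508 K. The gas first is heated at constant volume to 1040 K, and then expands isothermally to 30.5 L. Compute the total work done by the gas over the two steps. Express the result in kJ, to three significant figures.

Step 1 (isochoric): W = 0 (constant volume).
After step 1: P = 1357 kPa (V unchanged).
Step 2 (isothermal): W = P₁V₁ ln(V₂/V₁) = (18595) ln(30.5/13.7) = 14882 J.
W_total = 0 + 14882 = 14882 J.

W_total ≈ 14.9 kJ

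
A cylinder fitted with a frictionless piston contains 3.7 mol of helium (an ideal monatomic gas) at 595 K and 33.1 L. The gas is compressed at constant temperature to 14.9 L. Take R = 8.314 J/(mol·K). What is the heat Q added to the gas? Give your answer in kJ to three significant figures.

Q ≈ -14.6 kJ

Isothermal ⇒ ΔU = 0, so Q = W = nRT ln(V₂/V₁).
Q = (3.7)(8.314)(595) ln(14.9/33.1) = 18303 × -0.7982 = -14609 J.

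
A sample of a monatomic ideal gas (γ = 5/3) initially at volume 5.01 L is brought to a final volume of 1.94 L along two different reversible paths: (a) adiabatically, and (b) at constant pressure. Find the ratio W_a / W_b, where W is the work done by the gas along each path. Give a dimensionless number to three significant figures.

W_a / W_b ≈ 2.16

Path (a) adiabatic: W = P₁V₁(1 − (V₁/V₂)^(γ−1))/(γ−1) → W_a/(P₁V₁) = -1.323.
Path (b) isobaric: W = P₁(V₂ − V₁) → W_b/(P₁V₁) = -0.6128.
W_a / W_b = -1.323 / -0.6128 = 2.16.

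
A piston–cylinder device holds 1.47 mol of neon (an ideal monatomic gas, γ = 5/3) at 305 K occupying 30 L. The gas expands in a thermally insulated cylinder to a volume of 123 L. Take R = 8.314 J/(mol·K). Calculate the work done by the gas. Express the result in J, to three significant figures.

Adiabatic: TV^(γ−1) = const with γ = 5/3.
T₂ = T₁ (V₁/V₂)^(γ−1) = 305 × (30/123)^0.667 = 305 × 0.3904 = 119.1 K.
W_by = nCᵥ(T₁ − T₂) = (1.47)(12.47)(305 − 119.1) = 3409 J.

W ≈ 3410 J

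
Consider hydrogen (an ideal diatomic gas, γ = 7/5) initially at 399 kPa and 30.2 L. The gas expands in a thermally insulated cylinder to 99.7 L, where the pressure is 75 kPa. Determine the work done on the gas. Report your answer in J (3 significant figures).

Adiabatic: W = (P₁V₁ − P₂V₂)/(γ − 1) with γ = 7/5.
P₁V₁ = 12050 J, P₂V₂ = 7478 J.
W = (12050 − 7478) / 0.4 = 11431 J.
Work on gas = −W_by = -11431 J.

W ≈ -11400 J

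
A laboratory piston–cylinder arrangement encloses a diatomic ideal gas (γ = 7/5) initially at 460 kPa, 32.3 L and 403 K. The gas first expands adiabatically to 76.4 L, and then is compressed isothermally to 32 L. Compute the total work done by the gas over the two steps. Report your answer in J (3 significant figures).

Step 1 (adiabatic): W = (P₁V₁ − P₂V₂)/(γ−1) = (14858 − 10529)/0.4 = 10821 J.
After step 1: P = 137.8 kPa, V = 76.4 L, T = 285.6 K.
Step 2 (isothermal): W = P₁V₁ ln(V₂/V₁) = (10529) ln(32/76.4) = -9163 J.
W_total = 10821 − 9163 = 1658 J.

W_total ≈ 1660 J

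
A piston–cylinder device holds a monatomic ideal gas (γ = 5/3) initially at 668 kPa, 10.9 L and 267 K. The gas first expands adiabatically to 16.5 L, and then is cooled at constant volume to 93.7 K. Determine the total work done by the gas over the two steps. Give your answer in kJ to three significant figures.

W_total ≈ 2.64 kJ

Step 1 (adiabatic): W = (P₁V₁ − P₂V₂)/(γ−1) = (7281 − 5523)/0.667 = 2637 J.
Step 2 (isochoric): W = 0 (constant volume).
W_total = 2637 + 0 = 2637 J.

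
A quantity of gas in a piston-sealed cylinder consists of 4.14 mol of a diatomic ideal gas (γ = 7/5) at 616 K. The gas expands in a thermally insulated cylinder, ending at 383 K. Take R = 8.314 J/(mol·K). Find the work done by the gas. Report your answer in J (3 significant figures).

Adiabatic ⇒ Q = 0, so W_by = −ΔU = nCᵥ(T₁ − T₂).
Cᵥ = 5R/2 = 20.79 J/(mol·K).
W = (4.14)(20.79)(616 − 383) = 20050 J.

W ≈ 20000 J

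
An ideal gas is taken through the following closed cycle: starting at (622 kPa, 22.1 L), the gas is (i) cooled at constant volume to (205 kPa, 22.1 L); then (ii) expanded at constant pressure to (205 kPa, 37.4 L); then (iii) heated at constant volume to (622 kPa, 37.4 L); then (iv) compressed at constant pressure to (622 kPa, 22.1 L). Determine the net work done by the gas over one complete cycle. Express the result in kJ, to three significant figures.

W_net ≈ -6.38 kJ

Constant-volume legs do no work.
W(ii) = (205)(37.4 − 22.1) = 3136 J; W(iv) = (622)(22.1 − 37.4) = -9517 J.
W_net = 3136 − 9517 = -6380 J (the counter-clockwise enclosed area).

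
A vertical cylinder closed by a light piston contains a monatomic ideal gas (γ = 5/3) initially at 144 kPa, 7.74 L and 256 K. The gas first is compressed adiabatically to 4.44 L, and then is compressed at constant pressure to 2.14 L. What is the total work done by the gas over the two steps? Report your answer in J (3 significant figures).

W_total ≈ -1590 J

Step 1 (adiabatic): W = (P₁V₁ − P₂V₂)/(γ−1) = (1115 − 1614)/0.667 = -749.7 J.
After step 1: P = 363.6 kPa, V = 4.44 L, T = 370.8 K.
Step 2 (isobaric): W = PΔV = (363.6 kPa)(2.14 − 4.44 L) = -836.3 J.
W_total = -749.7 − 836.3 = -1586 J.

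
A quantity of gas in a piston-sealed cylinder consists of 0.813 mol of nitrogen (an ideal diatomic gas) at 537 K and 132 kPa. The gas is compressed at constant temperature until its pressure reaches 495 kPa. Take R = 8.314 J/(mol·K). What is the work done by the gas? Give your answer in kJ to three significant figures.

W ≈ -4.80 kJ

Isothermal process: W = nRT ln(V₂/V₁) = nRT ln(P₁/P₂).
W = (0.813)(8.314)(537) × ln(132/495)
  = 3630 × ln(0.2667) = 3630 × -1.322
W_by_gas = -4798 J.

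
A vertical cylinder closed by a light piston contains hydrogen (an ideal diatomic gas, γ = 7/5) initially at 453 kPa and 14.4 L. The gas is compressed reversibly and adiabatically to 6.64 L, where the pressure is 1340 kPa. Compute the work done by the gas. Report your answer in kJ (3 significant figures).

Adiabatic: W = (P₁V₁ − P₂V₂)/(γ − 1) with γ = 7/5.
P₁V₁ = 6523 J, P₂V₂ = 8898 J.
W = (6523 − 8898) / 0.4 = -5936 J.

W ≈ -5.94 kJ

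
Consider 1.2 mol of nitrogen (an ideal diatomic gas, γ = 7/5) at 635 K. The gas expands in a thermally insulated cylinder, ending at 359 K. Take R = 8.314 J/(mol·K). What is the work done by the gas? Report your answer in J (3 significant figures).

W ≈ 6880 J

Adiabatic ⇒ Q = 0, so W_by = −ΔU = nCᵥ(T₁ − T₂).
Cᵥ = 5R/2 = 20.79 J/(mol·K).
W = (1.2)(20.79)(635 − 359) = 6884 J.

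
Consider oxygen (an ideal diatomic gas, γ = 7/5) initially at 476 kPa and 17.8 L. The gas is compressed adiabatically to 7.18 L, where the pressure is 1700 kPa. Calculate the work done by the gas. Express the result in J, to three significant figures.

Adiabatic: W = (P₁V₁ − P₂V₂)/(γ − 1) with γ = 7/5.
P₁V₁ = 8473 J, P₂V₂ = 12206 J.
W = (8473 − 12206) / 0.4 = -9333 J.

W ≈ -9330 J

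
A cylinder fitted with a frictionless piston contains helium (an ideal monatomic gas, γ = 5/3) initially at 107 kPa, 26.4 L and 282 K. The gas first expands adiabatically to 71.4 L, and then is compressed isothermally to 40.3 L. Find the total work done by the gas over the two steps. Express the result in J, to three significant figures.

W_total ≈ 1220 J

Step 1 (adiabatic): W = (P₁V₁ − P₂V₂)/(γ−1) = (2825 − 1455)/0.667 = 2054 J.
After step 1: P = 20.38 kPa, V = 71.4 L, T = 145.3 K.
Step 2 (isothermal): W = P₁V₁ ln(V₂/V₁) = (1455) ln(40.3/71.4) = -832.3 J.
W_total = 2054 − 832.3 = 1222 J.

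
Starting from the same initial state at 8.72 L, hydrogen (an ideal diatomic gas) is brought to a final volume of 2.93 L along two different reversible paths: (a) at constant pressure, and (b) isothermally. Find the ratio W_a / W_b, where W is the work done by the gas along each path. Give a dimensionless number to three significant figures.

Path (a) isobaric: W = P₁(V₂ − V₁) → W_a/(P₁V₁) = -0.664.
Path (b) isothermal: W = P₁V₁ ln(V₂/V₁) → W_b/(P₁V₁) = -1.091.
W_a / W_b = -0.664 / -1.091 = 0.6088.

W_a / W_b ≈ 0.609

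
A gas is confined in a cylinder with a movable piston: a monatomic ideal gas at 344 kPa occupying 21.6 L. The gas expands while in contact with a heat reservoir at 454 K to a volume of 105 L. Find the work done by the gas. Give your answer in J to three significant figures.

Isothermal: W = nRT ln(V₂/V₁) = P₁V₁ ln(V₂/V₁).
P₁V₁ = (344 kPa)(21.6 L) = 7430 J.
W = 7430 × ln(105/21.6) = 7430 × 1.581
W_by_gas = 11749 J.

W ≈ 11700 J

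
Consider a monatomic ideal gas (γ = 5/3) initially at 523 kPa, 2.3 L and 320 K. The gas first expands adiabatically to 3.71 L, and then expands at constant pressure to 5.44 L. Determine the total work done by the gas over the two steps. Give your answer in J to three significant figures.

W_total ≈ 900 J

Step 1 (adiabatic): W = (P₁V₁ − P₂V₂)/(γ−1) = (1203 − 874.6)/0.667 = 492.5 J.
After step 1: P = 235.7 kPa, V = 3.71 L, T = 232.7 K.
Step 2 (isobaric): W = PΔV = (235.7 kPa)(5.44 − 3.71 L) = 407.8 J.
W_total = 492.5 + 407.8 = 900.3 J.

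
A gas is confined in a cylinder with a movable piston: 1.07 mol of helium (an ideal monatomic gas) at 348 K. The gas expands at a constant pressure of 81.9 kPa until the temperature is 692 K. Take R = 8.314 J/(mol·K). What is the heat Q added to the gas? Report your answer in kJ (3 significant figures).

Isobaric: W = nRΔT = (1.07)(8.314)(344) = 3060 J.
ΔU = nCᵥΔT with Cᵥ = 3R/2: ΔU = (1.07)(12.47)(344) = 4590 J.
Q = ΔU + W = 4590 + 3060 = 7651 J.

Q ≈ 7.65 kJ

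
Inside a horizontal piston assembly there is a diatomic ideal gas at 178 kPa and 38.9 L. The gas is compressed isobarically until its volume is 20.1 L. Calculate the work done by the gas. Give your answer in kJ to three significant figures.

W ≈ -3.35 kJ

Isobaric: W = P ΔV.
W = (178 kPa)(20.1 − 38.9 L) = (178)(-18.8) = -3346 J.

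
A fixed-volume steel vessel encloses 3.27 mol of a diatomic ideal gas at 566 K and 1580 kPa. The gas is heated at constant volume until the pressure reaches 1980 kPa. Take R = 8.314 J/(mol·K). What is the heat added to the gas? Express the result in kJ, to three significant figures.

Constant volume ⇒ W = 0, so Q = ΔU = nCᵥΔT with Cᵥ = 5R/2 = 20.79 J/(mol·K).
At constant V, T₂/T₁ = P₂/P₁ ⇒ ΔT = T₁(P₂/P₁ − 1) = 566·(1980/1580 − 1) = 143.3 K.
ΔU = (3.27)(20.79)(143.3) = 9739 J.

Q ≈ 9.74 kJ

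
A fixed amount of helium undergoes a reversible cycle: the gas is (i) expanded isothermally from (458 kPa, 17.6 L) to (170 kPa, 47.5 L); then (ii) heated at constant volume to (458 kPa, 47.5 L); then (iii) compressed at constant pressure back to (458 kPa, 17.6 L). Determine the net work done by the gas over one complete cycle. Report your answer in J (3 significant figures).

W_net ≈ -5690 J

Leg (i): W = PᵢVᵢ ln(V_f/Vᵢ) = (8061) ln(47.5/17.6) = 8003 J.
Leg (ii): W = 0.
Leg (iii): W = PΔV = (458)(17.6 − 47.5) = -13694 J.
W_net = 8003 − 13694 = -5691 J.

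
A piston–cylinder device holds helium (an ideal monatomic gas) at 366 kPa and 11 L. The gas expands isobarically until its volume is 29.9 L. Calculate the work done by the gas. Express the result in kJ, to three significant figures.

W ≈ 6.92 kJ

Isobaric: W = P ΔV.
W = (366 kPa)(29.9 − 11 L) = (366)(18.9) = 6917 J.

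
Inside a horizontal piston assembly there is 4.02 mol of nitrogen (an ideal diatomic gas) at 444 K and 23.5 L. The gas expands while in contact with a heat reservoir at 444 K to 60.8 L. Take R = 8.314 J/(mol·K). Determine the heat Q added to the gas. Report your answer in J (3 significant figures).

Isothermal ⇒ ΔU = 0, so Q = W = nRT ln(V₂/V₁).
Q = (4.02)(8.314)(444) ln(60.8/23.5) = 14839 × 0.9506 = 14106 J.

Q ≈ 14100 J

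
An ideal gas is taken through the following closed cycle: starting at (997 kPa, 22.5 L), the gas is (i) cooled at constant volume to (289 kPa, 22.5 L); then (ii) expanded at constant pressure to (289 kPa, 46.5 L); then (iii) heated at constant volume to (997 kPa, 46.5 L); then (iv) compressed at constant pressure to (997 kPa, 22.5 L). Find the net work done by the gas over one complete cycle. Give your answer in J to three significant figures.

Constant-volume legs do no work.
W(ii) = (289)(46.5 − 22.5) = 6936 J; W(iv) = (997)(22.5 − 46.5) = -23928 J.
W_net = 6936 − 23928 = -16992 J (the counter-clockwise enclosed area).

W_net ≈ -17000 J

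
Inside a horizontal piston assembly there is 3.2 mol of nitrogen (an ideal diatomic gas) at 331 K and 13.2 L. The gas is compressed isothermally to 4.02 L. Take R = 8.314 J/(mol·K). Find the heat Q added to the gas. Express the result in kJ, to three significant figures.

Isothermal ⇒ ΔU = 0, so Q = W = nRT ln(V₂/V₁).
Q = (3.2)(8.314)(331) ln(4.02/13.2) = 8806 × -1.189 = -10470 J.

Q ≈ -10.5 kJ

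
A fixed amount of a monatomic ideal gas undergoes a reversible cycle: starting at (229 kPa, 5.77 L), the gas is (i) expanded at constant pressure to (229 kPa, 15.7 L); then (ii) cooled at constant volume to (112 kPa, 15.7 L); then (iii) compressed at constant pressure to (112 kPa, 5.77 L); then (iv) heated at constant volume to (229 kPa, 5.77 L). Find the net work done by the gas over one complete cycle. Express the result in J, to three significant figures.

W_net ≈ 1160 J

Constant-volume legs do no work.
W(i) = (229)(15.7 − 5.77) = 2274 J; W(iii) = (112)(5.77 − 15.7) = -1112 J.
W_net = 2274 − 1112 = 1162 J (the clockwise enclosed area).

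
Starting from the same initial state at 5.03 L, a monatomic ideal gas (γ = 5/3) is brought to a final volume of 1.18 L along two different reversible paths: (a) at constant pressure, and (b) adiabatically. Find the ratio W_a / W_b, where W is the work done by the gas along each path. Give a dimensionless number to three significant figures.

W_a / W_b ≈ 0.313

Path (a) isobaric: W = P₁(V₂ − V₁) → W_a/(P₁V₁) = -0.7654.
Path (b) adiabatic: W = P₁V₁(1 − (V₁/V₂)^(γ−1))/(γ−1) → W_b/(P₁V₁) = -2.444.
W_a / W_b = -0.7654 / -2.444 = 0.3132.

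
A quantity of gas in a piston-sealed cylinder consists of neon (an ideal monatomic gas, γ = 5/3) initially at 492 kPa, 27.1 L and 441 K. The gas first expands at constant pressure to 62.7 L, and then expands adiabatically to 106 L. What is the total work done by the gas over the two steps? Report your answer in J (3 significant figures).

W_total ≈ 31200 J

Step 1 (isobaric): W = PΔV = (492 kPa)(62.7 − 27.1 L) = 17515 J.
After step 1: P = 492 kPa, V = 62.7 L, T = 1020 K.
Step 2 (adiabatic): W = (P₁V₁ − P₂V₂)/(γ−1) = (30848 − 21737)/0.667 = 13667 J.
W_total = 17515 + 13667 = 31182 J.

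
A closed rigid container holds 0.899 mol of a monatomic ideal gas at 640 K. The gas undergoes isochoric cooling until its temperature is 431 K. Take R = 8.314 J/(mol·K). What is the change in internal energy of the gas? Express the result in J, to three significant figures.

ΔU ≈ -2340 J

Constant volume ⇒ W = 0, so Q = ΔU = nCᵥΔT with Cᵥ = 3R/2 = 12.47 J/(mol·K).
ΔU = (0.899)(12.47)(431 − 640) = -2343 J.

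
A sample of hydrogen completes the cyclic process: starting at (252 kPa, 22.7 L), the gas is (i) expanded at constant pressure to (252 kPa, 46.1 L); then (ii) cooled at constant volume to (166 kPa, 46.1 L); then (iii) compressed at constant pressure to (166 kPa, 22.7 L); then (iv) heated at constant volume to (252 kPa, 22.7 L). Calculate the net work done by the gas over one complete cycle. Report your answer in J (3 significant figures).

W_net ≈ 2010 J

Constant-volume legs do no work.
W(i) = (252)(46.1 − 22.7) = 5897 J; W(iii) = (166)(22.7 − 46.1) = -3884 J.
W_net = 5897 − 3884 = 2012 J (the clockwise enclosed area).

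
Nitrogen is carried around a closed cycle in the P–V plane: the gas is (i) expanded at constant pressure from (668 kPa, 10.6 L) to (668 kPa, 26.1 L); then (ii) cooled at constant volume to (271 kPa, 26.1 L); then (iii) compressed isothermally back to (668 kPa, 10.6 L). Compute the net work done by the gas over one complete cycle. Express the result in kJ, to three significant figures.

W_net ≈ 3.98 kJ

Leg (i): W = PΔV = (668)(26.1 − 10.6) = 10354 J.
Leg (ii): W = 0.
Leg (iii): W = PᵢVᵢ ln(V_f/Vᵢ) = (7073) ln(10.6/26.1) = -6373 J.
W_net = 10354 − 6373 = 3981 J.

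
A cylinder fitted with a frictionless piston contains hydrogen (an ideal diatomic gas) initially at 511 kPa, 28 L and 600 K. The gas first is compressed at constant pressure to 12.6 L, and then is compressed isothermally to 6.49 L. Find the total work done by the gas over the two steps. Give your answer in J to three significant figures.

W_total ≈ -12100 J

Step 1 (isobaric): W = PΔV = (511 kPa)(12.6 − 28 L) = -7869 J.
After step 1: P = 511 kPa, V = 12.6 L, T = 270 K.
Step 2 (isothermal): W = P₁V₁ ln(V₂/V₁) = (6439) ln(6.49/12.6) = -4272 J.
W_total = -7869 − 4272 = -12141 J.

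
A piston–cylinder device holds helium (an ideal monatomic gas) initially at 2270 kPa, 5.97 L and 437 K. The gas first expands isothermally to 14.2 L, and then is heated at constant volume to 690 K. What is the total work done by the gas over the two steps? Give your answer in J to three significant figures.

Step 1 (isothermal): W = P₁V₁ ln(V₂/V₁) = (13552) ln(14.2/5.97) = 11743 J.
Step 2 (isochoric): W = 0 (constant volume).
W_total = 11743 + 0 = 11743 J.

W_total ≈ 11700 J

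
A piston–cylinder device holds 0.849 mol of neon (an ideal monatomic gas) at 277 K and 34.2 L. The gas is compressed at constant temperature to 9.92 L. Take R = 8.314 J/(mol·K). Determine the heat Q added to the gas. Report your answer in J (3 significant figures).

Isothermal ⇒ ΔU = 0, so Q = W = nRT ln(V₂/V₁).
Q = (0.849)(8.314)(277) ln(9.92/34.2) = 1955 × -1.238 = -2420 J.

Q ≈ -2420 J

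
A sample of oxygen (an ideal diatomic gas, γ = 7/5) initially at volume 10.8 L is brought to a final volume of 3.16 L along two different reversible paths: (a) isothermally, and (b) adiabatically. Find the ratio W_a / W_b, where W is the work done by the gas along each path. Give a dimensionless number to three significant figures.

W_a / W_b ≈ 0.774

Path (a) isothermal: W = P₁V₁ ln(V₂/V₁) → W_a/(P₁V₁) = -1.229.
Path (b) adiabatic: W = P₁V₁(1 − (V₁/V₂)^(γ−1))/(γ−1) → W_b/(P₁V₁) = -1.587.
W_a / W_b = -1.229 / -1.587 = 0.7743.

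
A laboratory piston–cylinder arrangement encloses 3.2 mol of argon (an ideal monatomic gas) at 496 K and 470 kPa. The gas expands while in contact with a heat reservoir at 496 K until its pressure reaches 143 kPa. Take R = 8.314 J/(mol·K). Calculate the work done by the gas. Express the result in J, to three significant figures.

Isothermal process: W = nRT ln(V₂/V₁) = nRT ln(P₁/P₂).
W = (3.2)(8.314)(496) × ln(470/143)
  = 13196 × ln(3.287) = 13196 × 1.19
W_by_gas = 15702 J.

W ≈ 15700 J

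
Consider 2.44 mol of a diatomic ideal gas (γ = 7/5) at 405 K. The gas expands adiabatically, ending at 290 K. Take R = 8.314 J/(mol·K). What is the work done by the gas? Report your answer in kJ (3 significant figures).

Adiabatic ⇒ Q = 0, so W_by = −ΔU = nCᵥ(T₁ − T₂).
Cᵥ = 5R/2 = 20.79 J/(mol·K).
W = (2.44)(20.79)(405 − 290) = 5832 J.

W ≈ 5.83 kJ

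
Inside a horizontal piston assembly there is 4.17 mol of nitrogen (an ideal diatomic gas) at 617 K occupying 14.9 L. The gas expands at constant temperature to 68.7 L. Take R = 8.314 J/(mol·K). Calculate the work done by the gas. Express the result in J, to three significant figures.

Isothermal: W = nRT ln(V₂/V₁).
W = (4.17)(8.314)(617) × ln(68.7/14.9)
  = 21391 × 1.528
W_by_gas = 32694 J.

W ≈ 32700 J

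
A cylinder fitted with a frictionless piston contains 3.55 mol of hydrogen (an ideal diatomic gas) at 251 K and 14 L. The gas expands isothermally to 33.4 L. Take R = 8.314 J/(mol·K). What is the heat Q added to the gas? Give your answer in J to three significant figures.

Q ≈ 6440 J

Isothermal ⇒ ΔU = 0, so Q = W = nRT ln(V₂/V₁).
Q = (3.55)(8.314)(251) ln(33.4/14) = 7408 × 0.8695 = 6441 J.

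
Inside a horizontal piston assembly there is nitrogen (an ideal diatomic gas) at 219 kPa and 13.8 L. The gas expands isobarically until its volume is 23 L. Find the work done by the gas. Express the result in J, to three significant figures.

Isobaric: W = P ΔV.
W = (219 kPa)(23 − 13.8 L) = (219)(9.2) = 2015 J.

W ≈ 2010 J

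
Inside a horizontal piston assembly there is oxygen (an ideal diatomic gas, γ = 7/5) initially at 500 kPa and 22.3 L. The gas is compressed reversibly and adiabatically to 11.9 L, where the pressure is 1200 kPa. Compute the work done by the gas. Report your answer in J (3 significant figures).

W ≈ -7830 J

Adiabatic: W = (P₁V₁ − P₂V₂)/(γ − 1) with γ = 7/5.
P₁V₁ = 11150 J, P₂V₂ = 14280 J.
W = (11150 − 14280) / 0.4 = -7825 J.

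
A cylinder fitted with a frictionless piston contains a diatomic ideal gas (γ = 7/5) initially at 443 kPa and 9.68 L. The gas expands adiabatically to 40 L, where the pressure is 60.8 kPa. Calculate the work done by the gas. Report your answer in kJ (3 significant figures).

W ≈ 4.64 kJ

Adiabatic: W = (P₁V₁ − P₂V₂)/(γ − 1) with γ = 7/5.
P₁V₁ = 4288 J, P₂V₂ = 2432 J.
W = (4288 − 2432) / 0.4 = 4641 J.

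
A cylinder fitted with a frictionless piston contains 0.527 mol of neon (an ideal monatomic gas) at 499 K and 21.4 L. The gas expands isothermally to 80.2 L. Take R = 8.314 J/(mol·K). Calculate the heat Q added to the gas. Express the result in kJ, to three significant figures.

Isothermal ⇒ ΔU = 0, so Q = W = nRT ln(V₂/V₁).
Q = (0.527)(8.314)(499) ln(80.2/21.4) = 2186 × 1.321 = 2888 J.

Q ≈ 2.89 kJ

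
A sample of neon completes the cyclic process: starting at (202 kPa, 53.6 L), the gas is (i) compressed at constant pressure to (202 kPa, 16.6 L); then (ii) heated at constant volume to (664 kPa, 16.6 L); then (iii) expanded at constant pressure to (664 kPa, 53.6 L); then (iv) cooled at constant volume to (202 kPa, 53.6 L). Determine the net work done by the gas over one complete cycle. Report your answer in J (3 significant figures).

W_net ≈ 17100 J

Constant-volume legs do no work.
W(i) = (202)(16.6 − 53.6) = -7474 J; W(iii) = (664)(53.6 − 16.6) = 24568 J.
W_net = -7474 + 24568 = 17094 J (the clockwise enclosed area).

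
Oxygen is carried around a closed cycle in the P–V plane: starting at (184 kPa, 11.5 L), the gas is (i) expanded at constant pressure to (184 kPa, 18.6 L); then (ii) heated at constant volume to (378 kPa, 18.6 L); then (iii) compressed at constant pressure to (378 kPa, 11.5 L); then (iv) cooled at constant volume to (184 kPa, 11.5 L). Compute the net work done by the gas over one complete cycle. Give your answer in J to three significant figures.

Constant-volume legs do no work.
W(i) = (184)(18.6 − 11.5) = 1306 J; W(iii) = (378)(11.5 − 18.6) = -2684 J.
W_net = 1306 − 2684 = -1377 J (the counter-clockwise enclosed area).

W_net ≈ -1380 J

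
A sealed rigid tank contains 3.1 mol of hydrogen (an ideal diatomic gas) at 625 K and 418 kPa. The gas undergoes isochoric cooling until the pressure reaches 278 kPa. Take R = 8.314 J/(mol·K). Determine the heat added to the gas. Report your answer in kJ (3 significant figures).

Constant volume ⇒ W = 0, so Q = ΔU = nCᵥΔT with Cᵥ = 5R/2 = 20.79 J/(mol·K).
At constant V, T₂/T₁ = P₂/P₁ ⇒ ΔT = T₁(P₂/P₁ − 1) = 625·(278/418 − 1) = -209.3 K.
ΔU = (3.1)(20.79)(-209.3) = -13488 J.

Q ≈ -13.5 kJ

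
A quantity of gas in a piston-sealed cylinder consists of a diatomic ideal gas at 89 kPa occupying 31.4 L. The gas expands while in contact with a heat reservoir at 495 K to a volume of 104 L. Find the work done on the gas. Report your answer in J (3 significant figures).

Isothermal: W = nRT ln(V₂/V₁) = P₁V₁ ln(V₂/V₁).
P₁V₁ = (89 kPa)(31.4 L) = 2795 J.
W = 2795 × ln(104/31.4) = 2795 × 1.198
W_by_gas = 3347 J; work on gas = −W_by = -3347 J.

W ≈ -3350 J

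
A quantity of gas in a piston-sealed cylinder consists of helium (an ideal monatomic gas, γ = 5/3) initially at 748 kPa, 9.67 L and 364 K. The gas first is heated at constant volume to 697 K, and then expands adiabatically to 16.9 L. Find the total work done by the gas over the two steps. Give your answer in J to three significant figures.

W_total ≈ 6460 J

Step 1 (isochoric): W = 0 (constant volume).
After step 1: P = 1432 kPa (V unchanged).
Step 2 (adiabatic): W = (P₁V₁ − P₂V₂)/(γ−1) = (13850 − 9546)/0.667 = 6457 J.
W_total = 0 + 6457 = 6457 J.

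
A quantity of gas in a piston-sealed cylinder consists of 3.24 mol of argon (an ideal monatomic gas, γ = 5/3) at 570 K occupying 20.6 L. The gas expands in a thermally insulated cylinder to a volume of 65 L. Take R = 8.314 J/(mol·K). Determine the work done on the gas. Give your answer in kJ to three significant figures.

W ≈ -12.3 kJ

Adiabatic: TV^(γ−1) = const with γ = 5/3.
T₂ = T₁ (V₁/V₂)^(γ−1) = 570 × (20.6/65)^0.667 = 570 × 0.4648 = 265 K.
W_by = nCᵥ(T₁ − T₂) = (3.24)(12.47)(570 − 265) = 12326 J.
Work on gas = −W_by = -12326 J.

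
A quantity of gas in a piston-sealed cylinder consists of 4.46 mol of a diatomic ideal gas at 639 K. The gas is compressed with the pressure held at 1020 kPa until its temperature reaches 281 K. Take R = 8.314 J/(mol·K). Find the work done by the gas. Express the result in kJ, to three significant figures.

Isobaric: W = P ΔV = nR ΔT.
W = (4.46)(8.314)(281 − 639) = -13275 J.

W ≈ -13.3 kJ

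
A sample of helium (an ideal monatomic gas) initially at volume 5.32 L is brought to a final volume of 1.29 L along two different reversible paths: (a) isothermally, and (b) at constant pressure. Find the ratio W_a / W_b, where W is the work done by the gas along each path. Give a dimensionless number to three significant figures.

Path (a) isothermal: W = P₁V₁ ln(V₂/V₁) → W_a/(P₁V₁) = -1.417.
Path (b) isobaric: W = P₁(V₂ − V₁) → W_b/(P₁V₁) = -0.7575.
W_a / W_b = -1.417 / -0.7575 = 1.87.

W_a / W_b ≈ 1.87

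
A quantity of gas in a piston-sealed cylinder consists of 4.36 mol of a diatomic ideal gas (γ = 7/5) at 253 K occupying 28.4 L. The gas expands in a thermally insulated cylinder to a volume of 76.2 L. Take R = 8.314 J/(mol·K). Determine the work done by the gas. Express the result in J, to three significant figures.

W ≈ 7480 J

Adiabatic: TV^(γ−1) = const with γ = 7/5.
T₂ = T₁ (V₁/V₂)^(γ−1) = 253 × (28.4/76.2)^0.4 = 253 × 0.6738 = 170.5 K.
W_by = nCᵥ(T₁ − T₂) = (4.36)(20.79)(253 − 170.5) = 7478 J.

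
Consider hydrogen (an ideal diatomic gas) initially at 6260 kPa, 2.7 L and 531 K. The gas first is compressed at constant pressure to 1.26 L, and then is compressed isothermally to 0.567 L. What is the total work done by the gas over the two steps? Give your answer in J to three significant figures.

W_total ≈ -15300 J

Step 1 (isobaric): W = PΔV = (6260 kPa)(1.26 − 2.7 L) = -9014 J.
After step 1: P = 6260 kPa, V = 1.26 L, T = 247.8 K.
Step 2 (isothermal): W = P₁V₁ ln(V₂/V₁) = (7888) ln(0.567/1.26) = -6298 J.
W_total = -9014 − 6298 = -15313 J.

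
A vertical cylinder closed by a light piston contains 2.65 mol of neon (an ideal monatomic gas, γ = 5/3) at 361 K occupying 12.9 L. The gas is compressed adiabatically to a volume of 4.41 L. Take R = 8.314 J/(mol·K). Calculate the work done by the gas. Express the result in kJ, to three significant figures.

Adiabatic: TV^(γ−1) = const with γ = 5/3.
T₂ = T₁ (V₁/V₂)^(γ−1) = 361 × (12.9/4.41)^0.667 = 361 × 2.045 = 738.4 K.
W_by = nCᵥ(T₁ − T₂) = (2.65)(12.47)(361 − 738.4) = -12471 J.

W ≈ -12.5 kJ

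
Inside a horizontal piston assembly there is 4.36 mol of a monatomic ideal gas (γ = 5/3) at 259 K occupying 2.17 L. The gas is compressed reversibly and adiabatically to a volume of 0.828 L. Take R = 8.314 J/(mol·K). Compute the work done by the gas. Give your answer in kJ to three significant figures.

Adiabatic: TV^(γ−1) = const with γ = 5/3.
T₂ = T₁ (V₁/V₂)^(γ−1) = 259 × (2.17/0.828)^0.667 = 259 × 1.901 = 492.3 K.
W_by = nCᵥ(T₁ − T₂) = (4.36)(12.47)(259 − 492.3) = -12687 J.

W ≈ -12.7 kJ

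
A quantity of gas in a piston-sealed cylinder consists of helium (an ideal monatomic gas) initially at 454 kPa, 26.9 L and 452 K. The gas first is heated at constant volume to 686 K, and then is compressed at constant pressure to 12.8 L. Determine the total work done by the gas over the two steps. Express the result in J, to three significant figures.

Step 1 (isochoric): W = 0 (constant volume).
After step 1: P = 689 kPa (V unchanged).
Step 2 (isobaric): W = PΔV = (689 kPa)(12.8 − 26.9 L) = -9715 J.
W_total = 0 − 9715 = -9715 J.

W_total ≈ -9720 J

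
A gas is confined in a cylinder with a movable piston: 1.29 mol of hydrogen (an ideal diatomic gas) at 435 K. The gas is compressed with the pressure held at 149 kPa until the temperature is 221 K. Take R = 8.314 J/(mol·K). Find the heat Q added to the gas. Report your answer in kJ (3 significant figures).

Q ≈ -8.03 kJ

Isobaric: W = nRΔT = (1.29)(8.314)(-214) = -2295 J.
ΔU = nCᵥΔT with Cᵥ = 5R/2: ΔU = (1.29)(20.79)(-214) = -5738 J.
Q = ΔU + W = -5738 − 2295 = -8033 J.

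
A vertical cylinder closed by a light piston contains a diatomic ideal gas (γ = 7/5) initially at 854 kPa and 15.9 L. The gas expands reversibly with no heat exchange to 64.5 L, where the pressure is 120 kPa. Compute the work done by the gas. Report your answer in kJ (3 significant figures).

Adiabatic: W = (P₁V₁ − P₂V₂)/(γ − 1) with γ = 7/5.
P₁V₁ = 13579 J, P₂V₂ = 7740 J.
W = (13579 − 7740) / 0.4 = 14597 J.

W ≈ 14.6 kJ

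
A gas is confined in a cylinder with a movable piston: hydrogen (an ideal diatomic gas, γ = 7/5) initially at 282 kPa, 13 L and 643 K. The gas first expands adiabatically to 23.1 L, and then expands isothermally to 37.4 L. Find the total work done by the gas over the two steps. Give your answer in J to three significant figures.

W_total ≈ 3290 J

Step 1 (adiabatic): W = (P₁V₁ − P₂V₂)/(γ−1) = (3666 − 2913)/0.4 = 1883 J.
After step 1: P = 126.1 kPa, V = 23.1 L, T = 510.9 K.
Step 2 (isothermal): W = P₁V₁ ln(V₂/V₁) = (2913) ln(37.4/23.1) = 1404 J.
W_total = 1883 + 1404 = 3286 J.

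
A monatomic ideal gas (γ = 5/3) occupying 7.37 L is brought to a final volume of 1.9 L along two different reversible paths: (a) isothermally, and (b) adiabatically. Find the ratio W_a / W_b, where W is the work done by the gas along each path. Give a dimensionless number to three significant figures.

W_a / W_b ≈ 0.615

Path (a) isothermal: W = P₁V₁ ln(V₂/V₁) → W_a/(P₁V₁) = -1.356.
Path (b) adiabatic: W = P₁V₁(1 − (V₁/V₂)^(γ−1))/(γ−1) → W_b/(P₁V₁) = -2.203.
W_a / W_b = -1.356 / -2.203 = 0.6153.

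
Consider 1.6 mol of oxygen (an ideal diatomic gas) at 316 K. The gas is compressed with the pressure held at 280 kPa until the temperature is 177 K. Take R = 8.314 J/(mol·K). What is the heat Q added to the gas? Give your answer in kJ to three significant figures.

Q ≈ -6.47 kJ

Isobaric: W = nRΔT = (1.6)(8.314)(-139) = -1849 J.
ΔU = nCᵥΔT with Cᵥ = 5R/2: ΔU = (1.6)(20.79)(-139) = -4623 J.
Q = ΔU + W = -4623 − 1849 = -6472 J.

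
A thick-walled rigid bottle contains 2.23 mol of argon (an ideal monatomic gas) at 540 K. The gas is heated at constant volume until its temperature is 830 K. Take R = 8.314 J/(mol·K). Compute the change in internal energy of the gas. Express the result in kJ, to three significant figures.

Constant volume ⇒ W = 0, so Q = ΔU = nCᵥΔT with Cᵥ = 3R/2 = 12.47 J/(mol·K).
ΔU = (2.23)(12.47)(830 − 540) = 8065 J.

ΔU ≈ 8.06 kJ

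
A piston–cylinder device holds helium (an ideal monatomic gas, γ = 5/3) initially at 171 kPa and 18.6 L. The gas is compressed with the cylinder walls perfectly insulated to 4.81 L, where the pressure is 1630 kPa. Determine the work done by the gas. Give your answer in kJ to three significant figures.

Adiabatic: W = (P₁V₁ − P₂V₂)/(γ − 1) with γ = 5/3.
P₁V₁ = 3181 J, P₂V₂ = 7840 J.
W = (3181 − 7840) / 0.6667 = -6990 J.

W ≈ -6.99 kJ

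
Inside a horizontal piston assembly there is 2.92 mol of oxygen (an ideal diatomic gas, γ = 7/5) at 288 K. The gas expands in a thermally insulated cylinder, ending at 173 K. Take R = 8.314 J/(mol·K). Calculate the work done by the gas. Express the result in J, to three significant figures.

W ≈ 6980 J

Adiabatic ⇒ Q = 0, so W_by = −ΔU = nCᵥ(T₁ − T₂).
Cᵥ = 5R/2 = 20.79 J/(mol·K).
W = (2.92)(20.79)(288 − 173) = 6980 J.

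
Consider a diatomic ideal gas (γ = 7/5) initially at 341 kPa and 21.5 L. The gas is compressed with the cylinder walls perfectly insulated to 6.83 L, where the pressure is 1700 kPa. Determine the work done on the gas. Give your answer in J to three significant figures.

W ≈ 10700 J

Adiabatic: W = (P₁V₁ − P₂V₂)/(γ − 1) with γ = 7/5.
P₁V₁ = 7332 J, P₂V₂ = 11611 J.
W = (7332 − 11611) / 0.4 = -10699 J.
Work on gas = −W_by = 10699 J.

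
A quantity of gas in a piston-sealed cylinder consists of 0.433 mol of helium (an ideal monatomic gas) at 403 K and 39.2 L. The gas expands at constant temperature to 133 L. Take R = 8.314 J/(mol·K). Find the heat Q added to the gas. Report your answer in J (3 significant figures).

Isothermal ⇒ ΔU = 0, so Q = W = nRT ln(V₂/V₁).
Q = (0.433)(8.314)(403) ln(133/39.2) = 1451 × 1.222 = 1772 J.

Q ≈ 1770 J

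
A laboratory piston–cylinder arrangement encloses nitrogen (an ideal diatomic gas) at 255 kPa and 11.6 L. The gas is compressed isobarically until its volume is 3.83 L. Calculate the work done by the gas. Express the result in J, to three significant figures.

Isobaric: W = P ΔV.
W = (255 kPa)(3.83 − 11.6 L) = (255)(-7.77) = -1981 J.

W ≈ -1980 J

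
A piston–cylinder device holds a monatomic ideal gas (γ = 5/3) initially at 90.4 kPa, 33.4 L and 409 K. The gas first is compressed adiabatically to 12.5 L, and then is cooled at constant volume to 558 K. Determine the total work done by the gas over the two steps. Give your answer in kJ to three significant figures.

Step 1 (adiabatic): W = (P₁V₁ − P₂V₂)/(γ−1) = (3019 − 5814)/0.667 = -4192 J.
Step 2 (isochoric): W = 0 (constant volume).
W_total = -4192 + 0 = -4192 J.

W_total ≈ -4.19 kJ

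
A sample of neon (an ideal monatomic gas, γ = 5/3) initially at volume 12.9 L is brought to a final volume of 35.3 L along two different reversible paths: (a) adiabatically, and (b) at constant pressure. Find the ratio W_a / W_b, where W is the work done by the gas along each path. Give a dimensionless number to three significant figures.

W_a / W_b ≈ 0.422

Path (a) adiabatic: W = P₁V₁(1 − (V₁/V₂)^(γ−1))/(γ−1) → W_a/(P₁V₁) = 0.7333.
Path (b) isobaric: W = P₁(V₂ − V₁) → W_b/(P₁V₁) = 1.736.
W_a / W_b = 0.7333 / 1.736 = 0.4223.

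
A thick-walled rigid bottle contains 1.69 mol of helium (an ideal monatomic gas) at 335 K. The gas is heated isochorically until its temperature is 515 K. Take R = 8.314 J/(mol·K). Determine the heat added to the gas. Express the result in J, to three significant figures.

Constant volume ⇒ W = 0, so Q = ΔU = nCᵥΔT with Cᵥ = 3R/2 = 12.47 J/(mol·K).
ΔU = (1.69)(12.47)(515 − 335) = 3794 J.

Q ≈ 3790 J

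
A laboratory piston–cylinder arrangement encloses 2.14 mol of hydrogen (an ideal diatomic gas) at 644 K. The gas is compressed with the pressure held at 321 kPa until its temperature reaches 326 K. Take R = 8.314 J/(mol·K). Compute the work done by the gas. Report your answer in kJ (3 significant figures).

W ≈ -5.66 kJ

Isobaric: W = P ΔV = nR ΔT.
W = (2.14)(8.314)(326 − 644) = -5658 J.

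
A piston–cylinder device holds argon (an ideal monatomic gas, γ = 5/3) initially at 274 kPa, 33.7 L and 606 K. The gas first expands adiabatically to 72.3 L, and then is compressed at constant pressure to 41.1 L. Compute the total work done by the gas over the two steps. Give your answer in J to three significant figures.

Step 1 (adiabatic): W = (P₁V₁ − P₂V₂)/(γ−1) = (9234 − 5551)/0.667 = 5524 J.
After step 1: P = 76.78 kPa, V = 72.3 L, T = 364.3 K.
Step 2 (isobaric): W = PΔV = (76.78 kPa)(41.1 − 72.3 L) = -2395 J.
W_total = 5524 − 2395 = 3129 J.

W_total ≈ 3130 J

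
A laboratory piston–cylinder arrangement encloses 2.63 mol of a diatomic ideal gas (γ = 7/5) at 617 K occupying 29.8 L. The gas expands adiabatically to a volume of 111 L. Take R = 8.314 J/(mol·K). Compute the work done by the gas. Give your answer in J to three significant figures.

Adiabatic: TV^(γ−1) = const with γ = 7/5.
T₂ = T₁ (V₁/V₂)^(γ−1) = 617 × (29.8/111)^0.4 = 617 × 0.591 = 364.6 K.
W_by = nCᵥ(T₁ − T₂) = (2.63)(20.79)(617 − 364.6) = 13796 J.

W ≈ 13800 J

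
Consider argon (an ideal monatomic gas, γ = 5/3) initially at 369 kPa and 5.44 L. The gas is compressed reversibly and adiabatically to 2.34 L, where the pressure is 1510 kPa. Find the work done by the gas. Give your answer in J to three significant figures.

Adiabatic: W = (P₁V₁ − P₂V₂)/(γ − 1) with γ = 5/3.
P₁V₁ = 2007 J, P₂V₂ = 3533 J.
W = (2007 − 3533) / 0.6667 = -2289 J.

W ≈ -2290 J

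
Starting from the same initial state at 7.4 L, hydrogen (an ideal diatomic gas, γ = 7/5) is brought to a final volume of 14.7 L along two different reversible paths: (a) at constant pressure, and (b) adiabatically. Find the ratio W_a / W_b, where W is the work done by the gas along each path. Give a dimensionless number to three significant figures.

W_a / W_b ≈ 1.64

Path (a) isobaric: W = P₁(V₂ − V₁) → W_a/(P₁V₁) = 0.9865.
Path (b) adiabatic: W = P₁V₁(1 − (V₁/V₂)^(γ−1))/(γ−1) → W_b/(P₁V₁) = 0.6002.
W_a / W_b = 0.9865 / 0.6002 = 1.644.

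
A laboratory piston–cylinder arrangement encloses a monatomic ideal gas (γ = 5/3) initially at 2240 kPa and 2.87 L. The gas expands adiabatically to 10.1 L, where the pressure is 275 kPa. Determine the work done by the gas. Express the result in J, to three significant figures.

W ≈ 5480 J

Adiabatic: W = (P₁V₁ − P₂V₂)/(γ − 1) with γ = 5/3.
P₁V₁ = 6429 J, P₂V₂ = 2778 J.
W = (6429 − 2778) / 0.6667 = 5477 J.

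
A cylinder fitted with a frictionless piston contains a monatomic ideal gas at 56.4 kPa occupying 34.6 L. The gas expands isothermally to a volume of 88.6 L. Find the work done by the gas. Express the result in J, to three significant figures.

W ≈ 1830 J

Isothermal: W = nRT ln(V₂/V₁) = P₁V₁ ln(V₂/V₁).
P₁V₁ = (56.4 kPa)(34.6 L) = 1951 J.
W = 1951 × ln(88.6/34.6) = 1951 × 0.9403
W_by_gas = 1835 J.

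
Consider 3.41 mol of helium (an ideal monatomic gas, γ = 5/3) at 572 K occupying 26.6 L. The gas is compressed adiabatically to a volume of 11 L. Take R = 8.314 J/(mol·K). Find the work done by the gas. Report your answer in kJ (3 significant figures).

Adiabatic: TV^(γ−1) = const with γ = 5/3.
T₂ = T₁ (V₁/V₂)^(γ−1) = 572 × (26.6/11)^0.667 = 572 × 1.802 = 1031 K.
W_by = nCᵥ(T₁ − T₂) = (3.41)(12.47)(572 − 1031) = -19499 J.

W ≈ -19.5 kJ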